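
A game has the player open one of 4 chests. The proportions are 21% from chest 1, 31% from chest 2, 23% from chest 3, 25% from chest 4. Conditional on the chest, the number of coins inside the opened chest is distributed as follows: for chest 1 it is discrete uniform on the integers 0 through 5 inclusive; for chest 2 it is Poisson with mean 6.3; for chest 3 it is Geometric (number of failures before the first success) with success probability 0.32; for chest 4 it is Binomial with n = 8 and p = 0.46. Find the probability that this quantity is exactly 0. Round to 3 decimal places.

Conditional on each chest, P(X = 0): 1: 0.166667; 2: 0.0018363; 3: 0.32; 4: 0.0072302.
By total probability, P(X = 0) = 0.21·0.166667 + 0.31·0.0018363 + 0.23·0.32 + 0.25·0.0072302 = 0.110977.

0.111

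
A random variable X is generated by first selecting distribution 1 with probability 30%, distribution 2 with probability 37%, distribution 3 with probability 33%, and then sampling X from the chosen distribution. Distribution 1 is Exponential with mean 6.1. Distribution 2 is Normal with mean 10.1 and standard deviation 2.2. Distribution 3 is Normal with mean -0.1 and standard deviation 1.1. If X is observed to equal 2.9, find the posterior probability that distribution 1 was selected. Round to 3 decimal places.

0.905

Likelihoods f(2.9 | ·): 1: 0.101907; 2: 0.000856404; 3: 0.00879777.
Posterior ∝ prior × likelihood. Numerator for 1: 0.3·0.101907 = 0.030572.
Normalizing constant: 0.3·0.101907 + 0.37·0.000856404 + 0.33·0.00879777 = 0.0337921.
P(1 | observation) = 0.030572 / 0.0337921 = 0.904708.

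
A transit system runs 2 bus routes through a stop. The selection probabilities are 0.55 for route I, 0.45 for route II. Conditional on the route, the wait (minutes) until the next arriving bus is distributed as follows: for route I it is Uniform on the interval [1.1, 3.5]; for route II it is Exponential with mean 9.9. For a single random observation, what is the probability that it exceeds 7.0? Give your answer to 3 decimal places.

0.222

Conditional on each route, P(X > 7.0): I: 0; II: 0.493086.
By total probability, P(X > 7.0) = 0.55·0 + 0.45·0.493086 = 0.221889.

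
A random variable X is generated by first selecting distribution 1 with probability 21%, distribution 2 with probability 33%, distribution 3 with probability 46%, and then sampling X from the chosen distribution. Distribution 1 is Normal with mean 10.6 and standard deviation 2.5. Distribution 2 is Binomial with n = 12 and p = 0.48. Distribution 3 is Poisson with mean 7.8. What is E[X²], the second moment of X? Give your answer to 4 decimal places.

For each component E[X²] = Var + (mean)², giving 1: 118.61; 2: 36.1728; 3: 68.64.
Overall E[X²] = 0.21·118.61 + 0.33·36.1728 + 0.46·68.64 = 68.4195.

68.4195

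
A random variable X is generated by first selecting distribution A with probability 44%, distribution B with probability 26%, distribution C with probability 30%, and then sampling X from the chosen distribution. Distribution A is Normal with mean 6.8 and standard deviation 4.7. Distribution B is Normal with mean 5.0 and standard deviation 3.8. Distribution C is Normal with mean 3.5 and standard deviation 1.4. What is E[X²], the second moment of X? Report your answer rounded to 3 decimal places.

44.583

For each component E[X²] = Var + (mean)², giving A: 68.33; B: 39.44; C: 14.21.
Overall E[X²] = 0.44·68.33 + 0.26·39.44 + 0.3·14.21 = 44.5826.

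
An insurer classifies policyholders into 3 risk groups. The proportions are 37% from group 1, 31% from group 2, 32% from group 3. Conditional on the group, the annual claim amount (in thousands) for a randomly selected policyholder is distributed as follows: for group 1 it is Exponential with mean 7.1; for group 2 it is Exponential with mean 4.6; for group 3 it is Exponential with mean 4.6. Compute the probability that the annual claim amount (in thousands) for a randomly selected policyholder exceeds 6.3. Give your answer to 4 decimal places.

0.3125

Conditional on each group, P(X > 6.3): 1: 0.411756; 2: 0.254217; 3: 0.254217.
By total probability, P(X > 6.3) = 0.37·0.411756 + 0.31·0.254217 + 0.32·0.254217 = 0.312507.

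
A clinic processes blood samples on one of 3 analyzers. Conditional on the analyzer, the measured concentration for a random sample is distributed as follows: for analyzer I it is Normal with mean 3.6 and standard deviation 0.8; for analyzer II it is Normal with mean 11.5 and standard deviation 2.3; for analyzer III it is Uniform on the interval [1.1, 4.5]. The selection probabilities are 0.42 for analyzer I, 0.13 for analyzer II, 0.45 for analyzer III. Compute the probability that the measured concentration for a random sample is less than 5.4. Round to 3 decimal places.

Conditional on each analyzer, P(X < 5.4): I: 0.987776; II: 0.00399877; III: 1.
By total probability, P(X < 5.4) = 0.42·0.987776 + 0.13·0.00399877 + 0.45·1 = 0.865386.

0.865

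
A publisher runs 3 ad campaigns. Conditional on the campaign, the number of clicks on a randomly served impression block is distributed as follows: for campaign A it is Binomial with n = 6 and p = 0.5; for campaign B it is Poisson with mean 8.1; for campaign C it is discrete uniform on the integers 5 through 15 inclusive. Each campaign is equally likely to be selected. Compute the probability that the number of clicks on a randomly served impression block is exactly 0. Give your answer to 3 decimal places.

Conditional on each campaign, P(X = 0): A: 0.015625; B: 0.000303539; C: 0.
By total probability, P(X = 0) = 0.333333·0.015625 + 0.333333·0.000303539 + 0.333333·0 = 0.00530951.

0.005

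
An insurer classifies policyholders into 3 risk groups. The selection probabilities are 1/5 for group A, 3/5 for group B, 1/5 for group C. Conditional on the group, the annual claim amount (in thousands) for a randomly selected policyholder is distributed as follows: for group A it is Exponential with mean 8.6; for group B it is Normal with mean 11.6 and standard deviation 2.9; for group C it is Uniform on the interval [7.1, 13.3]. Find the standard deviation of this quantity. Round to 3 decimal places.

4.679

Per component, A: μ=8.6, E[X²]=147.92; B: μ=11.6, E[X²]=142.97; C: μ=10.2, E[X²]=107.243.
E[X] = 0.2·8.6 + 0.6·11.6 + 0.2·10.2 = 10.72.
E[X²] = 0.2·147.92 + 0.6·142.97 + 0.2·107.243 = 136.815.
Var(X) = E[X²] − (E[X])² = 136.815 − 114.918 = 21.8963.
SD(X) = √21.8963 = 4.67934.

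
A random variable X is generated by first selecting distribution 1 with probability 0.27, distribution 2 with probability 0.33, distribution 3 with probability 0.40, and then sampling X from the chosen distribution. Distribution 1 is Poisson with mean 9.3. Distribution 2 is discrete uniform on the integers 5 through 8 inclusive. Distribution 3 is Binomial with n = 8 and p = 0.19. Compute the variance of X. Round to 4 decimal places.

13.9252

Per component, 1: μ=9.3, E[X²]=95.79; 2: μ=6.5, E[X²]=43.5; 3: μ=1.52, E[X²]=3.5416.
E[X] = 0.27·9.3 + 0.33·6.5 + 0.4·1.52 = 5.264.
E[X²] = 0.27·95.79 + 0.33·43.5 + 0.4·3.5416 = 41.6349.
Var(X) = E[X²] − (E[X])² = 41.6349 − 27.7097 = 13.9252.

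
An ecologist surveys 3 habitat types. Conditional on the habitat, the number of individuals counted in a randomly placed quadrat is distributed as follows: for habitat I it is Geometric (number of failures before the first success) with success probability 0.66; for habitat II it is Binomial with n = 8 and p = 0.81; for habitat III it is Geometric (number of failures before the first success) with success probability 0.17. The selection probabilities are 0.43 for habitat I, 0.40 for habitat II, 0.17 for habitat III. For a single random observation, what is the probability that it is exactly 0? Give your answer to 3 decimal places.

Conditional on each habitat, P(X = 0): I: 0.66; II: 1.69836e-06; III: 0.17.
By total probability, P(X = 0) = 0.43·0.66 + 0.4·1.69836e-06 + 0.17·0.17 = 0.312701.

0.313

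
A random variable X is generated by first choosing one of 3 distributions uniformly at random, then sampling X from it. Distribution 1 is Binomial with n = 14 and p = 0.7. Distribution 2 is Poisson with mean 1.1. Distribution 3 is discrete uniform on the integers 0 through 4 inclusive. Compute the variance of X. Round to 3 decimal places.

Per component, 1: μ=9.8, E[X²]=98.98; 2: μ=1.1, E[X²]=2.31; 3: μ=2, E[X²]=6.
E[X] = 0.333333·9.8 + 0.333333·1.1 + 0.333333·2 = 4.3.
E[X²] = 0.333333·98.98 + 0.333333·2.31 + 0.333333·6 = 35.7633.
Var(X) = E[X²] − (E[X])² = 35.7633 − 18.49 = 17.2733.

17.273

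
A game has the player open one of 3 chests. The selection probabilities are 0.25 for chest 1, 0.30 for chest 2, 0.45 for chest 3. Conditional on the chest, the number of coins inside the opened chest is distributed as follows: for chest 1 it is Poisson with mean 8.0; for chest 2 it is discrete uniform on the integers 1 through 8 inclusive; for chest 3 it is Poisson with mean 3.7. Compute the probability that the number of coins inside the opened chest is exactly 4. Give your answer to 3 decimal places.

Conditional on each chest, P(X = 4): 1: 0.0572523; 2: 0.125; 3: 0.193066.
By total probability, P(X = 4) = 0.25·0.0572523 + 0.3·0.125 + 0.45·0.193066 = 0.138693.

0.139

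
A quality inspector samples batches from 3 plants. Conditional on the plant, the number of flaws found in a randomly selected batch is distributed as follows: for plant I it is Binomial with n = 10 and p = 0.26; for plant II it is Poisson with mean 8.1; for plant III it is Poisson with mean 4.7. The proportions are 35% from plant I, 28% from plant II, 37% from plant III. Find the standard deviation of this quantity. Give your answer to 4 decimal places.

3.0682

Per component, I: μ=2.6, E[X²]=8.684; II: μ=8.1, E[X²]=73.71; III: μ=4.7, E[X²]=26.79.
E[X] = 0.35·2.6 + 0.28·8.1 + 0.37·4.7 = 4.917.
E[X²] = 0.35·8.684 + 0.28·73.71 + 0.37·26.79 = 33.5905.
Var(X) = E[X²] − (E[X])² = 33.5905 − 24.1769 = 9.41361.
SD(X) = √9.41361 = 3.06816.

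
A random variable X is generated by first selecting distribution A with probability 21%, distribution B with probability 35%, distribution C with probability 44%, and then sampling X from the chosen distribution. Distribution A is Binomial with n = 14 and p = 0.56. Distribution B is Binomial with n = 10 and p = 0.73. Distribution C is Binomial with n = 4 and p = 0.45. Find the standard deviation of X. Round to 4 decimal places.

Per component, A: μ=7.84, E[X²]=64.9152; B: μ=7.3, E[X²]=55.261; C: μ=1.8, E[X²]=4.23.
E[X] = 0.21·7.84 + 0.35·7.3 + 0.44·1.8 = 4.9934.
E[X²] = 0.21·64.9152 + 0.35·55.261 + 0.44·4.23 = 34.8347.
Var(X) = E[X²] − (E[X])² = 34.8347 − 24.934 = 9.9007.
SD(X) = √9.9007 = 3.14654.

3.1465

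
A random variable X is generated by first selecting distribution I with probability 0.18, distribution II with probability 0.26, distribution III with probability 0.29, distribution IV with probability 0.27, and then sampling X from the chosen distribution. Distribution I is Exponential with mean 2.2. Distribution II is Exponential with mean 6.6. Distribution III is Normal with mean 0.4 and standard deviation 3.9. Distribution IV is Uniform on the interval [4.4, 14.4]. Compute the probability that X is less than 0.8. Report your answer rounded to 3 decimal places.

0.241

Conditional on each component, P(X < 0.8): I: 0.304856; II: 0.114154; III: 0.540846; IV: 0.
By total probability, P(X < 0.8) = 0.18·0.304856 + 0.26·0.114154 + 0.29·0.540846 + 0.27·0 = 0.241399.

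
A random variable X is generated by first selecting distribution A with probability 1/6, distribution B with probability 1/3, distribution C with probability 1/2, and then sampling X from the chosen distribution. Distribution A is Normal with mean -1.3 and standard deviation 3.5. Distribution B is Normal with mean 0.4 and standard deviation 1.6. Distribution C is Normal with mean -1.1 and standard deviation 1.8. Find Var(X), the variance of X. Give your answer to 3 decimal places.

Per component, A: μ=-1.3, E[X²]=13.94; B: μ=0.4, E[X²]=2.72; C: μ=-1.1, E[X²]=4.45.
E[X] = 0.166667·-1.3 + 0.333333·0.4 + 0.5·-1.1 = -0.633333.
E[X²] = 0.166667·13.94 + 0.333333·2.72 + 0.5·4.45 = 5.455.
Var(X) = E[X²] − (E[X])² = 5.455 − 0.401111 = 5.05389.

5.054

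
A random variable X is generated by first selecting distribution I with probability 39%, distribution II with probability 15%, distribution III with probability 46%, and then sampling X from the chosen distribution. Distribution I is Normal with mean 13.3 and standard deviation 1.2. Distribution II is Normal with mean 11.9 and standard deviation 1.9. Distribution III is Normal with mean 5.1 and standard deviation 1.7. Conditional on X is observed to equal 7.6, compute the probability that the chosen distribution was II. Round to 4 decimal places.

0.0623

Likelihoods f(7.6 | ·): I: 4.19126e-06; II: 0.0162164; III: 0.0795888.
Posterior ∝ prior × likelihood. Numerator for II: 0.15·0.0162164 = 0.00243246.
Normalizing constant: 0.39·4.19126e-06 + 0.15·0.0162164 + 0.46·0.0795888 = 0.0390449.
P(II | observation) = 0.00243246 / 0.0390449 = 0.0622988.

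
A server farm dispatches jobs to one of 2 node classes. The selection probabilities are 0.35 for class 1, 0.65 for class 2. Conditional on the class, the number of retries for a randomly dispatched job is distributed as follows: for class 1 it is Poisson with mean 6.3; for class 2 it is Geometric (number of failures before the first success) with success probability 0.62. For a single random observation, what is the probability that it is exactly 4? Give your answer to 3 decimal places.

0.051

Conditional on each class, P(X = 4): 1: 0.12053; 2: 0.0129278.
By total probability, P(X = 4) = 0.35·0.12053 + 0.65·0.0129278 = 0.0505887.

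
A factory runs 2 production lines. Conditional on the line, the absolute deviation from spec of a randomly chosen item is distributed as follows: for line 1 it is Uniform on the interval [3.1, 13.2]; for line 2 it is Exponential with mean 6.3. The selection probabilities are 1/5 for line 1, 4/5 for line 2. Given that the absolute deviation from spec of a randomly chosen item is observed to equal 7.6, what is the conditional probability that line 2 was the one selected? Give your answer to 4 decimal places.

0.6574

Likelihoods f(7.6 | ·): 1: 0.0990099; 2: 0.047506.
Posterior ∝ prior × likelihood. Numerator for 2: 0.8·0.047506 = 0.0380048.
Normalizing constant: 0.2·0.0990099 + 0.8·0.047506 = 0.0578068.
P(2 | observation) = 0.0380048 / 0.0578068 = 0.657445.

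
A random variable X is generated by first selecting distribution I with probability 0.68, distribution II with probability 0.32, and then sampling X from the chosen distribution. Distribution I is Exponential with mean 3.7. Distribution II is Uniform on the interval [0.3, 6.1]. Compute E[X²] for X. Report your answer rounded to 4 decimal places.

For each component E[X²] = Var + (mean)², giving I: 27.38; II: 13.0433.
Overall E[X²] = 0.68·27.38 + 0.32·13.0433 = 22.7923.

22.7923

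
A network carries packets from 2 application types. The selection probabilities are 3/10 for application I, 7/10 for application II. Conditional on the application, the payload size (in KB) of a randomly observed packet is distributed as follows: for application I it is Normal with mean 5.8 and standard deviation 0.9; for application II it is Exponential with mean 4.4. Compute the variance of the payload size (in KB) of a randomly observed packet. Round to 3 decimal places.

Per component, I: μ=5.8, E[X²]=34.45; II: μ=4.4, E[X²]=38.72.
E[X] = 0.3·5.8 + 0.7·4.4 = 4.82.
E[X²] = 0.3·34.45 + 0.7·38.72 = 37.439.
Var(X) = E[X²] − (E[X])² = 37.439 − 23.2324 = 14.2066.

14.207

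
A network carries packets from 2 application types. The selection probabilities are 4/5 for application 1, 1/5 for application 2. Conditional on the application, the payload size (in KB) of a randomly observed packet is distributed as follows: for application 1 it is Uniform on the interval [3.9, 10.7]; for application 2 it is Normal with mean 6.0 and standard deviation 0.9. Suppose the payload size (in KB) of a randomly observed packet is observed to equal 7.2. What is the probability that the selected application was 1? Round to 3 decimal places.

0.763

Likelihoods f(7.2 | ·): 1: 0.147059; 2: 0.182233.
Posterior ∝ prior × likelihood. Numerator for 1: 0.8·0.147059 = 0.117647.
Normalizing constant: 0.8·0.147059 + 0.2·0.182233 = 0.154094.
P(1 | observation) = 0.117647 / 0.154094 = 0.763477.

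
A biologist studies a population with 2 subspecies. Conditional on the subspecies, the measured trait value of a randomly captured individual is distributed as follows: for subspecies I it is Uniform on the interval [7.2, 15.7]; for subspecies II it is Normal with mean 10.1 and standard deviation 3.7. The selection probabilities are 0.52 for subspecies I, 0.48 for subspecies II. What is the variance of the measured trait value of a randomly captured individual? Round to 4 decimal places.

10.1569

Per component, I: μ=11.45, E[X²]=137.123; II: μ=10.1, E[X²]=115.7.
E[X] = 0.52·11.45 + 0.48·10.1 = 10.802.
E[X²] = 0.52·137.123 + 0.48·115.7 = 126.84.
Var(X) = E[X²] − (E[X])² = 126.84 − 116.683 = 10.1569.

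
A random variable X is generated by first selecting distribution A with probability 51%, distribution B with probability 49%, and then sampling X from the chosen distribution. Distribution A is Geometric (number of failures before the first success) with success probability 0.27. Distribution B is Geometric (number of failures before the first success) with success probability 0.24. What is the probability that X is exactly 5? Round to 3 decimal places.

0.058

Conditional on each component, P(X = 5): A: 0.0559729; B: 0.0608526.
By total probability, P(X = 5) = 0.51·0.0559729 + 0.49·0.0608526 = 0.058364.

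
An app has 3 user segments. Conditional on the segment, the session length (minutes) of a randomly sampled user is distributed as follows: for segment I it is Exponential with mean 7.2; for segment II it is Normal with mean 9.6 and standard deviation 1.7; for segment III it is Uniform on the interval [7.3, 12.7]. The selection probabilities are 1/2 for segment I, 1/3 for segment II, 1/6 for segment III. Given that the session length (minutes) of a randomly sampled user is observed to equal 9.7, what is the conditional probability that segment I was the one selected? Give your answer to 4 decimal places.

Likelihoods f(9.7 | ·): I: 0.0361057; II: 0.234266; III: 0.185185.
Posterior ∝ prior × likelihood. Numerator for I: 0.5·0.0361057 = 0.0180529.
Normalizing constant: 0.5·0.0361057 + 0.333333·0.234266 + 0.166667·0.185185 = 0.127006.
P(I | observation) = 0.0180529 / 0.127006 = 0.142142.

0.1421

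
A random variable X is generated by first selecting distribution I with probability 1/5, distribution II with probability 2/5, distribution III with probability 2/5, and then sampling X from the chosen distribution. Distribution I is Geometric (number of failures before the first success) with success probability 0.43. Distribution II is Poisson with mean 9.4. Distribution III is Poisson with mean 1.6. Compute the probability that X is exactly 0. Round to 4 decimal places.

0.1668

Conditional on each component, P(X = 0): I: 0.43; II: 8.27241e-05; III: 0.201897.
By total probability, P(X = 0) = 0.2·0.43 + 0.4·8.27241e-05 + 0.4·0.201897 = 0.166792.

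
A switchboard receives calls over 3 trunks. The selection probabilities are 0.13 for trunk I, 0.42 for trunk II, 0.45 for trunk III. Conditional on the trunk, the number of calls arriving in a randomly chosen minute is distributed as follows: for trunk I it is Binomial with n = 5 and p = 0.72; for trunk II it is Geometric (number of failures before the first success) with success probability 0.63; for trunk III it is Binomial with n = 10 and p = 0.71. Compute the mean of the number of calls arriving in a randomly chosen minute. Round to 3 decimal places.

3.910

Component means — I: 3.6; II: 0.587302; III: 7.1.
E[X] = 0.13·3.6 + 0.42·0.587302 + 0.45·7.1 = 3.90967.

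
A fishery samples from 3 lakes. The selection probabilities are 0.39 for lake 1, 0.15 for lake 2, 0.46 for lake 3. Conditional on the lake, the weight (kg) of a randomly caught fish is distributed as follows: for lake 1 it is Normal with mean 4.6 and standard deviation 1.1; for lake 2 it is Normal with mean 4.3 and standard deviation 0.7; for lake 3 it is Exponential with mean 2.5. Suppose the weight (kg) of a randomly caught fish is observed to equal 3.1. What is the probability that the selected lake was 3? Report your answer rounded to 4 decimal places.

0.4136

Likelihoods f(3.1 | ·): 1: 0.14313; 2: 0.131119; 3: 0.115754.
Posterior ∝ prior × likelihood. Numerator for 3: 0.46·0.115754 = 0.0532467.
Normalizing constant: 0.39·0.14313 + 0.15·0.131119 + 0.46·0.115754 = 0.128735.
P(3 | observation) = 0.0532467 / 0.128735 = 0.413614.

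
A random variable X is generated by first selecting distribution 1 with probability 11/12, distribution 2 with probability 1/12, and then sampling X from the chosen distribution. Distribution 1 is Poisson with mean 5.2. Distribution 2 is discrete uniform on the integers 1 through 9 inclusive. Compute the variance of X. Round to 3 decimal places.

Per component, 1: μ=5.2, E[X²]=32.24; 2: μ=5, E[X²]=31.6667.
E[X] = 0.916667·5.2 + 0.0833333·5 = 5.18333.
E[X²] = 0.916667·32.24 + 0.0833333·31.6667 = 32.1922.
Var(X) = E[X²] − (E[X])² = 32.1922 − 26.8669 = 5.32528.

5.325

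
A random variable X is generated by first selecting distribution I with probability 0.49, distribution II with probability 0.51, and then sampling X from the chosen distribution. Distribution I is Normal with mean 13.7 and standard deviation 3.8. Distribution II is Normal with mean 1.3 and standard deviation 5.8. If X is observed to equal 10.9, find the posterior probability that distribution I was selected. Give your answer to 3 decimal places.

Likelihoods f(10.9 | ·): I: 0.0800257; II: 0.0174818.
Posterior ∝ prior × likelihood. Numerator for I: 0.49·0.0800257 = 0.0392126.
Normalizing constant: 0.49·0.0800257 + 0.51·0.0174818 = 0.0481283.
P(I | observation) = 0.0392126 / 0.0481283 = 0.814751.

0.815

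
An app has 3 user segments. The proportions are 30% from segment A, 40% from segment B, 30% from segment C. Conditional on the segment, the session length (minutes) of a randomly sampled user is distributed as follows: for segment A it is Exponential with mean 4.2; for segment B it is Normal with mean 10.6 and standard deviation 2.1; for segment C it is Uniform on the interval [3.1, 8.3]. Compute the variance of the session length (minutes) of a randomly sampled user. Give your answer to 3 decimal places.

15.731

Per component, A: μ=4.2, E[X²]=35.28; B: μ=10.6, E[X²]=116.77; C: μ=5.7, E[X²]=34.7433.
E[X] = 0.3·4.2 + 0.4·10.6 + 0.3·5.7 = 7.21.
E[X²] = 0.3·35.28 + 0.4·116.77 + 0.3·34.7433 = 67.715.
Var(X) = E[X²] − (E[X])² = 67.715 − 51.9841 = 15.7309.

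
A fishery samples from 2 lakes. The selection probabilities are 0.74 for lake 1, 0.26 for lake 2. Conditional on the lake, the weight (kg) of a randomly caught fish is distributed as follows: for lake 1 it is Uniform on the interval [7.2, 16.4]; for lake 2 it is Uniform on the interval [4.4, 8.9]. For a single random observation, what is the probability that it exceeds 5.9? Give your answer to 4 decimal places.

Conditional on each lake, P(X > 5.9): 1: 1; 2: 0.666667.
By total probability, P(X > 5.9) = 0.74·1 + 0.26·0.666667 = 0.913333.

0.9133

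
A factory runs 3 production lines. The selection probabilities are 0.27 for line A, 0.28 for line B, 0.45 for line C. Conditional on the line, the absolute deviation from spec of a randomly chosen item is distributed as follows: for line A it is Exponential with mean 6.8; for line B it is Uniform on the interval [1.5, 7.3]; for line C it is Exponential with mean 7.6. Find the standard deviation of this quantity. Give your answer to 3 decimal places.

6.408

Per component, A: μ=6.8, E[X²]=92.48; B: μ=4.4, E[X²]=22.1633; C: μ=7.6, E[X²]=115.52.
E[X] = 0.27·6.8 + 0.28·4.4 + 0.45·7.6 = 6.488.
E[X²] = 0.27·92.48 + 0.28·22.1633 + 0.45·115.52 = 83.1593.
Var(X) = E[X²] − (E[X])² = 83.1593 − 42.0941 = 41.0652.
SD(X) = √41.0652 = 6.40821.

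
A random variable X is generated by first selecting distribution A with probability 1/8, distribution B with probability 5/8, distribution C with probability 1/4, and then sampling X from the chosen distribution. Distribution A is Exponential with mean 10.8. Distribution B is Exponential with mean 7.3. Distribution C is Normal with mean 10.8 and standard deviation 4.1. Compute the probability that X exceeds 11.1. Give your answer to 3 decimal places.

Conditional on each component, P(X > 11.1): A: 0.357801; B: 0.218592; C: 0.470835.
By total probability, P(X > 11.1) = 0.125·0.357801 + 0.625·0.218592 + 0.25·0.470835 = 0.299054.

0.299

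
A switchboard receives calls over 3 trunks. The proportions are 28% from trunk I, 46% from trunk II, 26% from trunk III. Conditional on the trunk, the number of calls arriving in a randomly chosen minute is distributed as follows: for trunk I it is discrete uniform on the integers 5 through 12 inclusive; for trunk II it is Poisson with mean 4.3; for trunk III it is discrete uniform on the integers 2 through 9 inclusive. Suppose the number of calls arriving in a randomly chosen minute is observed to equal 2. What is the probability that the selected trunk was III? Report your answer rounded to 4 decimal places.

Likelihoods P(X=2 | ·): I: 0; II: 0.125441; III: 0.125.
Posterior ∝ prior × likelihood. Numerator for III: 0.26·0.125 = 0.0325.
Normalizing constant: 0.28·0 + 0.46·0.125441 + 0.26·0.125 = 0.090203.
P(III | observation) = 0.0325 / 0.090203 = 0.360298.

0.3603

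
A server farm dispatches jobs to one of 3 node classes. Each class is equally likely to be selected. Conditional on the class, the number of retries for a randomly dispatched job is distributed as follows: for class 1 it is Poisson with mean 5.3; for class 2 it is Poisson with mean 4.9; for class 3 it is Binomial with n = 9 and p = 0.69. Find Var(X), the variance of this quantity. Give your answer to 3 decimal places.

Per component, 1: μ=5.3, E[X²]=33.39; 2: μ=4.9, E[X²]=28.91; 3: μ=6.21, E[X²]=40.4892.
E[X] = 0.333333·5.3 + 0.333333·4.9 + 0.333333·6.21 = 5.47.
E[X²] = 0.333333·33.39 + 0.333333·28.91 + 0.333333·40.4892 = 34.2631.
Var(X) = E[X²] − (E[X])² = 34.2631 − 29.9209 = 4.34217.

4.342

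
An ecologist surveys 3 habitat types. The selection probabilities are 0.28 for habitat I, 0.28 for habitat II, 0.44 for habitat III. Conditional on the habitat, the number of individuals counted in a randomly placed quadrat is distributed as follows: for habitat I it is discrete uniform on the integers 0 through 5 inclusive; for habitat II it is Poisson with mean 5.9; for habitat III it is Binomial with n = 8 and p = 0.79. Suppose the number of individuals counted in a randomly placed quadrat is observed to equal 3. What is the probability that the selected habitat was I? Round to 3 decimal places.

Likelihoods P(X=3 | ·): I: 0.166667; II: 0.0937707; III: 0.0112763.
Posterior ∝ prior × likelihood. Numerator for I: 0.28·0.166667 = 0.0466667.
Normalizing constant: 0.28·0.166667 + 0.28·0.0937707 + 0.44·0.0112763 = 0.077884.
P(I | observation) = 0.0466667 / 0.077884 = 0.599181.

0.599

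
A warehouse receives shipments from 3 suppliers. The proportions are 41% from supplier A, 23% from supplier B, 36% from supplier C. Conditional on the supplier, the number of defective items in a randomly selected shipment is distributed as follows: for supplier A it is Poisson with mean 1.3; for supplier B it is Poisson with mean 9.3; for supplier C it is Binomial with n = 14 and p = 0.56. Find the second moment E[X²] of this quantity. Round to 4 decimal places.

46.6271

For each component E[X²] = Var + (mean)², giving A: 2.99; B: 95.79; C: 64.9152.
Overall E[X²] = 0.41·2.99 + 0.23·95.79 + 0.36·64.9152 = 46.6271.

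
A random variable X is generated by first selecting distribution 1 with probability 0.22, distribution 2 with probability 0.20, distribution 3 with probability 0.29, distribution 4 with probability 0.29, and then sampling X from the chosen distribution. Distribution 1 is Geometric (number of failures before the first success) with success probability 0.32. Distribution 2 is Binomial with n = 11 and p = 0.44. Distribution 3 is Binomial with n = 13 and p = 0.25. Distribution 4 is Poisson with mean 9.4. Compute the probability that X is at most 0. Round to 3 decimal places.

Conditional on each component, P(X ≤ 0): 1: 0.32; 2: 0.00169851; 3: 0.0237573; 4: 8.27241e-05.
By total probability, P(X ≤ 0) = 0.22·0.32 + 0.2·0.00169851 + 0.29·0.0237573 + 0.29·8.27241e-05 = 0.0776533.

0.078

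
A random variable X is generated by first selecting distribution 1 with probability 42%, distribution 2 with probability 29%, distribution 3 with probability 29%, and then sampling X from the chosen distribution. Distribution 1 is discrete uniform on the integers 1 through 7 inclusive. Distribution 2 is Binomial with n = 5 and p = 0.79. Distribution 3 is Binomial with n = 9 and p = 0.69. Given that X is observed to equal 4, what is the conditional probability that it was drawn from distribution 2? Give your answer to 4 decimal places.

Likelihoods P(X=4 | ·): 1: 0.142857; 2: 0.408976; 3: 0.0817665.
Posterior ∝ prior × likelihood. Numerator for 2: 0.29·0.408976 = 0.118603.
Normalizing constant: 0.42·0.142857 + 0.29·0.408976 + 0.29·0.0817665 = 0.202315.
P(2 | observation) = 0.118603 / 0.202315 = 0.586229.

0.5862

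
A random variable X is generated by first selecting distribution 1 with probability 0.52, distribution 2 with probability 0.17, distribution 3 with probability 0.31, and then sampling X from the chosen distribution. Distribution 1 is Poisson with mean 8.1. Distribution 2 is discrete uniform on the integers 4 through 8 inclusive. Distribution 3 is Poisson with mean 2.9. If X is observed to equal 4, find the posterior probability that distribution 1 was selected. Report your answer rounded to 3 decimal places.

0.251

Likelihoods P(X=4 | ·): 1: 0.0544432; 2: 0.2; 3: 0.162154.
Posterior ∝ prior × likelihood. Numerator for 1: 0.52·0.0544432 = 0.0283105.
Normalizing constant: 0.52·0.0544432 + 0.17·0.2 + 0.31·0.162154 = 0.112578.
P(1 | observation) = 0.0283105 / 0.112578 = 0.251474.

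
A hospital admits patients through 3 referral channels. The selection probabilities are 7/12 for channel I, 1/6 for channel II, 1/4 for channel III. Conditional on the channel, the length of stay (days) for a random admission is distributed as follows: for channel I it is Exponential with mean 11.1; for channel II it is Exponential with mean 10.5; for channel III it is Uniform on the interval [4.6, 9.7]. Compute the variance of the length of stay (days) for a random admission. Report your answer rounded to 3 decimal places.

Per component, I: μ=11.1, E[X²]=246.42; II: μ=10.5, E[X²]=220.5; III: μ=7.15, E[X²]=53.29.
E[X] = 0.583333·11.1 + 0.166667·10.5 + 0.25·7.15 = 10.0125.
E[X²] = 0.583333·246.42 + 0.166667·220.5 + 0.25·53.29 = 193.817.
Var(X) = E[X²] − (E[X])² = 193.817 − 100.25 = 93.5673.

93.567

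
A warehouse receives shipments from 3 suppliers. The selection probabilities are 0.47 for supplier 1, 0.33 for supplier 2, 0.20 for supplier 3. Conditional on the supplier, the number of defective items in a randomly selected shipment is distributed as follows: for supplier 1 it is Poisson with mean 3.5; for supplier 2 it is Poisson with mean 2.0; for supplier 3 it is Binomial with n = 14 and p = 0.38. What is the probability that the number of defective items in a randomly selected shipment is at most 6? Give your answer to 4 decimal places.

Conditional on each supplier, P(X ≤ 6): 1: 0.934712; 2: 0.995466; 3: 0.745548.
By total probability, P(X ≤ 6) = 0.47·0.934712 + 0.33·0.995466 + 0.2·0.745548 = 0.916928.

0.9169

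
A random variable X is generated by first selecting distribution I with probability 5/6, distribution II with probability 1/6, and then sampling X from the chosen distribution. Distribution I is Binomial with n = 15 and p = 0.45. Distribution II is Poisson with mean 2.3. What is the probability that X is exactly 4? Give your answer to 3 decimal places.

0.084

Conditional on each component, P(X = 4): I: 0.077978; II: 0.116902.
By total probability, P(X = 4) = 0.833333·0.077978 + 0.166667·0.116902 = 0.0844654.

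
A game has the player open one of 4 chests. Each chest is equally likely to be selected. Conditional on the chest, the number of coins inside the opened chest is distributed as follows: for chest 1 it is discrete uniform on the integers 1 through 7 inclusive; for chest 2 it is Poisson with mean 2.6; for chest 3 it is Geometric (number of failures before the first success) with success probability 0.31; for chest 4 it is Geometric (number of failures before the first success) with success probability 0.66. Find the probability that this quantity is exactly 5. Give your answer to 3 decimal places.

0.067

Conditional on each chest, P(X = 5): 1: 0.142857; 2: 0.0735394; 3: 0.048485; 4: 0.00299874.
By total probability, P(X = 5) = 0.25·0.142857 + 0.25·0.0735394 + 0.25·0.048485 + 0.25·0.00299874 = 0.0669701.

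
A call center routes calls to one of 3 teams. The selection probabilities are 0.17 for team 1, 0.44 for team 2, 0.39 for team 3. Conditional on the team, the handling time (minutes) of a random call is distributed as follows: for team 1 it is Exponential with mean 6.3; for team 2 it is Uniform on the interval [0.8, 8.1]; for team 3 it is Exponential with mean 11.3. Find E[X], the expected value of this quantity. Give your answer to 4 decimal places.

7.4360

Component means — 1: 6.3; 2: 4.45; 3: 11.3.
E[X] = 0.17·6.3 + 0.44·4.45 + 0.39·11.3 = 7.436.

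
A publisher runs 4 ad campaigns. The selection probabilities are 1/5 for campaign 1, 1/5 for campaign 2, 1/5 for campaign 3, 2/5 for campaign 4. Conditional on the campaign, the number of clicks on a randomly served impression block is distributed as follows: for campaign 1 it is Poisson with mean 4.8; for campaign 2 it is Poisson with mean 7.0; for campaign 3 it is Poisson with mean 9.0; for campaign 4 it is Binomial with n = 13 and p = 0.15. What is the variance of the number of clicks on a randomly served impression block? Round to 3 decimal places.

Per component, 1: μ=4.8, E[X²]=27.84; 2: μ=7, E[X²]=56; 3: μ=9, E[X²]=90; 4: μ=1.95, E[X²]=5.46.
E[X] = 0.2·4.8 + 0.2·7 + 0.2·9 + 0.4·1.95 = 4.94.
E[X²] = 0.2·27.84 + 0.2·56 + 0.2·90 + 0.4·5.46 = 36.952.
Var(X) = E[X²] − (E[X])² = 36.952 − 24.4036 = 12.5484.

12.548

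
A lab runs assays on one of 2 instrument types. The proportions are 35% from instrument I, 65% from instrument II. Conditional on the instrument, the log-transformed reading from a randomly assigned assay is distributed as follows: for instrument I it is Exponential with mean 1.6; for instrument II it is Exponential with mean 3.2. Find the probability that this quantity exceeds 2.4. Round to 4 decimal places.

0.3851

Conditional on each instrument, P(X > 2.4): I: 0.22313; II: 0.472367.
By total probability, P(X > 2.4) = 0.35·0.22313 + 0.65·0.472367 = 0.385134.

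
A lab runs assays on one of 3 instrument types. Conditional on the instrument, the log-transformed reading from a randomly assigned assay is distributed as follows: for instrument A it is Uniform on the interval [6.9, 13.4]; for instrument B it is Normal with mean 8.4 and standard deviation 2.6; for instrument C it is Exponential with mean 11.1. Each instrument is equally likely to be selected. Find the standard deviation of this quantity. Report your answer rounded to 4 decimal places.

6.7637

Per component, A: μ=10.15, E[X²]=106.543; B: μ=8.4, E[X²]=77.32; C: μ=11.1, E[X²]=246.42.
E[X] = 0.333333·10.15 + 0.333333·8.4 + 0.333333·11.1 = 9.88333.
E[X²] = 0.333333·106.543 + 0.333333·77.32 + 0.333333·246.42 = 143.428.
Var(X) = E[X²] − (E[X])² = 143.428 − 97.6803 = 45.7475.
SD(X) = √45.7475 = 6.76369.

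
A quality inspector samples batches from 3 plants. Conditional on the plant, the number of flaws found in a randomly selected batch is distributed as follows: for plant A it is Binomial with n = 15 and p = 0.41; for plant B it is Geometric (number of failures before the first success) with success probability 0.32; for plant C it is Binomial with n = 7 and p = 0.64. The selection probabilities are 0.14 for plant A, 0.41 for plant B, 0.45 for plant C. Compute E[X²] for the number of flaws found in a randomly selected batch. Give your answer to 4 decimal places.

20.1346

For each component E[X²] = Var + (mean)², giving A: 41.451; B: 11.1562; C: 21.6832.
Overall E[X²] = 0.14·41.451 + 0.41·11.1562 + 0.45·21.6832 = 20.1346.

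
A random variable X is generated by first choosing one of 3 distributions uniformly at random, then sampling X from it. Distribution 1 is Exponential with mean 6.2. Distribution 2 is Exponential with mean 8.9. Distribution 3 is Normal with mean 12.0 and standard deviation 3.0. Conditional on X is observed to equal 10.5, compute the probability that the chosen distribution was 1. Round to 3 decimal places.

Likelihoods f(10.5 | ·): 1: 0.0296558; 2: 0.0345335; 3: 0.117355.
Posterior ∝ prior × likelihood. Numerator for 1: 0.333333·0.0296558 = 0.00988527.
Normalizing constant: 0.333333·0.0296558 + 0.333333·0.0345335 + 0.333333·0.117355 = 0.0605148.
P(1 | observation) = 0.00988527 / 0.0605148 = 0.163353.

0.163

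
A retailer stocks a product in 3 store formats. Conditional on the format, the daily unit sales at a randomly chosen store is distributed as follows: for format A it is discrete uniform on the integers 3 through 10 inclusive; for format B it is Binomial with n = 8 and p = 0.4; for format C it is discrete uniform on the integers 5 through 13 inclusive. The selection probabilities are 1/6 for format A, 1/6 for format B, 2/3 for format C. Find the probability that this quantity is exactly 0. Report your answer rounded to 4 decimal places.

Conditional on each format, P(X = 0): A: 0; B: 0.0167962; C: 0.
By total probability, P(X = 0) = 0.166667·0 + 0.166667·0.0167962 + 0.666667·0 = 0.00279936.

0.0028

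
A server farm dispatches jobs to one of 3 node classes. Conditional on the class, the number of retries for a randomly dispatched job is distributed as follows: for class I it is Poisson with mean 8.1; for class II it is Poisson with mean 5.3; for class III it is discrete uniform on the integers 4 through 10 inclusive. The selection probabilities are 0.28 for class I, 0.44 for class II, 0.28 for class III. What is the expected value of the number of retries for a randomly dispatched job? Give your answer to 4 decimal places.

Component means — I: 8.1; II: 5.3; III: 7.
E[X] = 0.28·8.1 + 0.44·5.3 + 0.28·7 = 6.56.

6.5600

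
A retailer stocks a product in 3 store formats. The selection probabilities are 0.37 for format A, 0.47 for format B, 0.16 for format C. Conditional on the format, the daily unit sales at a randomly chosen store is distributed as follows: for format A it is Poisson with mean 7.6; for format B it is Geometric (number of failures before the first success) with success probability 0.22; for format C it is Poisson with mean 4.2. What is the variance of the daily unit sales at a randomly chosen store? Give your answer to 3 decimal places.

Per component, A: μ=7.6, E[X²]=65.36; B: μ=3.54545, E[X²]=28.686; C: μ=4.2, E[X²]=21.84.
E[X] = 0.37·7.6 + 0.47·3.54545 + 0.16·4.2 = 5.15036.
E[X²] = 0.37·65.36 + 0.47·28.686 + 0.16·21.84 = 41.16.
Var(X) = E[X²] − (E[X])² = 41.16 − 26.5262 = 14.6338.

14.634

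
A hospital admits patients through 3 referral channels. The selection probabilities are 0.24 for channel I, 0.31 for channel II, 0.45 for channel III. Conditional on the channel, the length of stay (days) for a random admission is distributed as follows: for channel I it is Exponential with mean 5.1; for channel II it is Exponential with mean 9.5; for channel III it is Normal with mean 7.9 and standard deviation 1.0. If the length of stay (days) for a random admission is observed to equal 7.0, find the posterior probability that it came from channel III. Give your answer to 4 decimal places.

Likelihoods f(7.0 | ·): I: 0.0496981; II: 0.0503814; III: 0.266085.
Posterior ∝ prior × likelihood. Numerator for III: 0.45·0.266085 = 0.119738.
Normalizing constant: 0.24·0.0496981 + 0.31·0.0503814 + 0.45·0.266085 = 0.147284.
P(III | observation) = 0.119738 / 0.147284 = 0.812975.

0.8130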